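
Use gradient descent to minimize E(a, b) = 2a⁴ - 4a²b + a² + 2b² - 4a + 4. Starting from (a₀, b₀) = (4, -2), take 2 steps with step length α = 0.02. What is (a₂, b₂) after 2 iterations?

(63.70112, 4.1056)

∇E = (8a³ - 8ab + 2a - 4, -4a² + 4b)
Step 1: at (4, -2), ∇E = (580, -72) → (4, -2) − 0.02·(580, -72) = (-7.6, -0.56)
Step 2: at (-7.6, -0.56), ∇E = (-3565.056, -233.28) → (-7.6, -0.56) − 0.02·(-3565.056, -233.28) = (63.70112, 4.1056)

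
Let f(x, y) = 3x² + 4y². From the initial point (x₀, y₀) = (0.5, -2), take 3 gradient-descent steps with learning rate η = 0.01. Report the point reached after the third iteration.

∇f = (6x, 8y)
Step 1: at (0.5, -2), ∇f = (3, -16) → (0.5, -2) − 0.01·(3, -16) = (0.47, -1.84)
Step 2: at (0.47, -1.84), ∇f = (2.82, -14.72) → (0.47, -1.84) − 0.01·(2.82, -14.72) = (0.4418, -1.6928)
Step 3: at (0.4418, -1.6928), ∇f = (2.6508, -13.5424) → (0.4418, -1.6928) − 0.01·(2.6508, -13.5424) = (0.415292, -1.557376)

(0.415292, -1.557376)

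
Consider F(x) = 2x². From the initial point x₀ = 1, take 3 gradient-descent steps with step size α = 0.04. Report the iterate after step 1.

F′(x) = 4x
x₁ = 1 − 0.04·4 = 0.84

0.84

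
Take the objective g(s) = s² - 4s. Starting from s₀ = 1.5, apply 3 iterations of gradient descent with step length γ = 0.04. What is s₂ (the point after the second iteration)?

g′(s) = 2s - 4
Step 1: g′(1.5) = -1; s₁ = 1.5 − 0.04·(-1) = 1.54
Step 2: g′(1.54) = -0.92; s₂ = 1.54 − 0.04·(-0.92) = 1.5768

1.5768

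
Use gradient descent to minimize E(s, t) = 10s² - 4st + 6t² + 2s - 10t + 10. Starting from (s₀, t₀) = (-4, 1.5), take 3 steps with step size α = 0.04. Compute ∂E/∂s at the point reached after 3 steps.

∇E = (20s - 4t + 2, -4s + 12t - 10)
(s₁, t₁) = (-4, 1.5) − 0.04·(-84, 24) = (-0.64, 0.54)
(s₂, t₂) = (-0.64, 0.54) − 0.04·(-12.96, -0.96) = (-0.1216, 0.5784)
(s₃, t₃) = (-0.1216, 0.5784) − 0.04·(-2.7456, -2.5728) = (-0.011776, 0.681312)
∂E/∂s at (-0.011776, 0.681312) = -0.960768

-0.960768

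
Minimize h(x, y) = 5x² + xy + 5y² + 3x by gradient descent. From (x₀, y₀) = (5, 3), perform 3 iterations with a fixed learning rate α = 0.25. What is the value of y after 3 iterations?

-19.859375

∇h = (10x + y + 3, x + 10y)
Step 1: at (5, 3), ∇h = (56, 35) → (5, 3) − 0.25·(56, 35) = (-9, -5.75)
Step 2: at (-9, -5.75), ∇h = (-92.75, -66.5) → (-9, -5.75) − 0.25·(-92.75, -66.5) = (14.1875, 10.875)
Step 3: at (14.1875, 10.875), ∇h = (155.75, 122.9375) → (14.1875, 10.875) − 0.25·(155.75, 122.9375) = (-24.75, -19.859375)
y = -19.859375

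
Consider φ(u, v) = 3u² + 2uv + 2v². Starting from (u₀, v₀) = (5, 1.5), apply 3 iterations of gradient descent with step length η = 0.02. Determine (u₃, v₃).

∇φ = (6u + 2v, 2u + 4v)
(u₁, v₁) = (5, 1.5) − 0.02·(33, 16) = (4.34, 1.18)
(u₂, v₂) = (4.34, 1.18) − 0.02·(28.4, 13.4) = (3.772, 0.912)
(u₃, v₃) = (3.772, 0.912) − 0.02·(24.456, 11.192) = (3.28288, 0.68816)

(3.28288, 0.68816)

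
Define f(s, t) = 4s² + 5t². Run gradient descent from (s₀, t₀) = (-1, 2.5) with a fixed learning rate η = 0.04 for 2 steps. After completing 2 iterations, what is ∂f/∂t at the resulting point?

∇f = (8s, 10t)
Step 1: at (-1, 2.5), ∇f = (-8, 25) → (-1, 2.5) − 0.04·(-8, 25) = (-0.68, 1.5)
Step 2: at (-0.68, 1.5), ∇f = (-5.44, 15) → (-0.68, 1.5) − 0.04·(-5.44, 15) = (-0.4624, 0.9)
∂f/∂t at (-0.4624, 0.9) = 9

9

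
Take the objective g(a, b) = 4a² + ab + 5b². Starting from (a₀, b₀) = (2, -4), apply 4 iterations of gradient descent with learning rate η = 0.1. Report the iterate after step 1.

(0.8, -0.2)

∇g = (8a + b, a + 10b)
(a₁, b₁) = (2, -4) − 0.1·(12, -38) = (0.8, -0.2)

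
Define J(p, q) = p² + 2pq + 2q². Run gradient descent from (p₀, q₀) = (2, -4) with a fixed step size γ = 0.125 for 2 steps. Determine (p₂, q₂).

(2.5, -1.875)

∇J = (2p + 2q, 2p + 4q)
(p₁, q₁) = (2, -4) − 0.125·(-4, -12) = (2.5, -2.5)
(p₂, q₂) = (2.5, -2.5) − 0.125·(0, -5) = (2.5, -1.875)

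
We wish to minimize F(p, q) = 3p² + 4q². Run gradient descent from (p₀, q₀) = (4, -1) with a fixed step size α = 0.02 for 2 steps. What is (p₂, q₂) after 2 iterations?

(3.0976, -0.7056)

∇F = (6p, 8q)
Step 1: at (4, -1), ∇F = (24, -8) → (4, -1) − 0.02·(24, -8) = (3.52, -0.84)
Step 2: at (3.52, -0.84), ∇F = (21.12, -6.72) → (3.52, -0.84) − 0.02·(21.12, -6.72) = (3.0976, -0.7056)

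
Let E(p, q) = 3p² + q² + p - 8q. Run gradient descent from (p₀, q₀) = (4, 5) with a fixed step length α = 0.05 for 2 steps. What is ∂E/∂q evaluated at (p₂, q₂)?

1.62

∇E = (6p + 1, 2q - 8)
Step 1: at (4, 5), ∇E = (25, 2) → (4, 5) − 0.05·(25, 2) = (2.75, 4.9)
Step 2: at (2.75, 4.9), ∇E = (17.5, 1.8) → (2.75, 4.9) − 0.05·(17.5, 1.8) = (1.875, 4.81)
∂E/∂q at (1.875, 4.81) = 1.62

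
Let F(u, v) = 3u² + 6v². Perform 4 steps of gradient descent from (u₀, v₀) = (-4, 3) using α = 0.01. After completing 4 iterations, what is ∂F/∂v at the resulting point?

21.58903296

∇F = (6u, 12v)
(u₁, v₁) = (-4, 3) − 0.01·(-24, 36) = (-3.76, 2.64)
(u₂, v₂) = (-3.76, 2.64) − 0.01·(-22.56, 31.68) = (-3.5344, 2.3232)
(u₃, v₃) = (-3.5344, 2.3232) − 0.01·(-21.2064, 27.8784) = (-3.322336, 2.044416)
(u₄, v₄) = (-3.322336, 2.044416) − 0.01·(-19.934016, 24.532992) = (-3.12299584, 1.79908608)
∂F/∂v at (-3.12299584, 1.79908608) = 21.58903296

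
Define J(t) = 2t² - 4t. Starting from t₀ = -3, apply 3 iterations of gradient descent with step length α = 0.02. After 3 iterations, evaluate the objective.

J′(t) = 4t - 4
t₁ = -3 − 0.02·(-16) = -2.68
t₂ = -2.68 − 0.02·(-14.72) = -2.3856
t₃ = -2.3856 − 0.02·(-13.5424) = -2.114752
J(-2.114752) = 17.403360043008

17.403360043008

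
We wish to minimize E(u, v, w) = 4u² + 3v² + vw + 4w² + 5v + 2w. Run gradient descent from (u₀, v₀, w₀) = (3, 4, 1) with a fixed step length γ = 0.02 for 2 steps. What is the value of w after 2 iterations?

∇E = (8u, 6v + w + 5, v + 8w + 2)
Step 1: at (3, 4, 1), ∇E = (24, 30, 14) → (3, 4, 1) − 0.02·(24, 30, 14) = (2.52, 3.4, 0.72)
Step 2: at (2.52, 3.4, 0.72), ∇E = (20.16, 26.12, 11.16) → (2.52, 3.4, 0.72) − 0.02·(20.16, 26.12, 11.16) = (2.1168, 2.8776, 0.4968)
w = 0.4968

0.4968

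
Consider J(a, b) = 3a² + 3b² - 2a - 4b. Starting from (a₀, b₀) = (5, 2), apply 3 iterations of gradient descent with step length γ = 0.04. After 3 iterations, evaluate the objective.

11.950794952704

∇J = (6a - 2, 6b - 4)
Step 1: at (5, 2), ∇J = (28, 8) → (5, 2) − 0.04·(28, 8) = (3.88, 1.68)
Step 2: at (3.88, 1.68), ∇J = (21.28, 6.08) → (3.88, 1.68) − 0.04·(21.28, 6.08) = (3.0288, 1.4368)
Step 3: at (3.0288, 1.4368), ∇J = (16.1728, 4.6208) → (3.0288, 1.4368) − 0.04·(16.1728, 4.6208) = (2.381888, 1.251968)
J(2.381888, 1.251968) = 11.950794952704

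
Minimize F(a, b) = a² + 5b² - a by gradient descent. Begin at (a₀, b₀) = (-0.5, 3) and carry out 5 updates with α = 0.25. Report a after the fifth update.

0.46875

∇F = (2a - 1, 10b)
(a₁, b₁) = (-0.5, 3) − 0.25·(-2, 30) = (0, -4.5)
(a₂, b₂) = (0, -4.5) − 0.25·(-1, -45) = (0.25, 6.75)
(a₃, b₃) = (0.25, 6.75) − 0.25·(-0.5, 67.5) = (0.375, -10.125)
(a₄, b₄) = (0.375, -10.125) − 0.25·(-0.25, -101.25) = (0.4375, 15.1875)
(a₅, b₅) = (0.4375, 15.1875) − 0.25·(-0.125, 151.875) = (0.46875, -22.78125)
a = 0.46875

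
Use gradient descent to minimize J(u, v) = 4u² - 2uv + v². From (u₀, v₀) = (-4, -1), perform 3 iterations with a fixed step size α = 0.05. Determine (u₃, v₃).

(-1.12, -1.441)

∇J = (8u - 2v, -2u + 2v)
(u₁, v₁) = (-4, -1) − 0.05·(-30, 6) = (-2.5, -1.3)
(u₂, v₂) = (-2.5, -1.3) − 0.05·(-17.4, 2.4) = (-1.63, -1.42)
(u₃, v₃) = (-1.63, -1.42) − 0.05·(-10.2, 0.42) = (-1.12, -1.441)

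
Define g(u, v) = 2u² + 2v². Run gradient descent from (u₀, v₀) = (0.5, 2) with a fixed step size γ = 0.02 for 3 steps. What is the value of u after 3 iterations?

∇g = (4u, 4v)
Step 1: at (0.5, 2), ∇g = (2, 8) → (0.5, 2) − 0.02·(2, 8) = (0.46, 1.84)
Step 2: at (0.46, 1.84), ∇g = (1.84, 7.36) → (0.46, 1.84) − 0.02·(1.84, 7.36) = (0.4232, 1.6928)
Step 3: at (0.4232, 1.6928), ∇g = (1.6928, 6.7712) → (0.4232, 1.6928) − 0.02·(1.6928, 6.7712) = (0.389344, 1.557376)
u = 0.389344

0.389344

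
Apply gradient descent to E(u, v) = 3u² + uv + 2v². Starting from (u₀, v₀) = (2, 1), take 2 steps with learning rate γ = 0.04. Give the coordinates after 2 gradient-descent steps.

(1.0944, 0.5792)

∇E = (6u + v, u + 4v)
(u₁, v₁) = (2, 1) − 0.04·(13, 6) = (1.48, 0.76)
(u₂, v₂) = (1.48, 0.76) − 0.04·(9.64, 4.52) = (1.0944, 0.5792)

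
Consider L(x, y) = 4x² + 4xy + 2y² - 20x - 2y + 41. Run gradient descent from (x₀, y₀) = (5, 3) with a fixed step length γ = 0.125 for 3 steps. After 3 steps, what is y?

∇L = (8x + 4y - 20, 4x + 4y - 2)
(x₁, y₁) = (5, 3) − 0.125·(32, 30) = (1, -0.75)
(x₂, y₂) = (1, -0.75) − 0.125·(-15, -1) = (2.875, -0.625)
(x₃, y₃) = (2.875, -0.625) − 0.125·(0.5, 7) = (2.8125, -1.5)
y = -1.5

-1.5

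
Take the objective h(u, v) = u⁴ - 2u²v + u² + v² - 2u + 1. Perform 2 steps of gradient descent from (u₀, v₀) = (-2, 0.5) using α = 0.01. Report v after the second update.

∇h = (4u³ - 4uv + 2u - 2, -2u² + 2v)
Step 1: at (-2, 0.5), ∇h = (-34, -7) → (-2, 0.5) − 0.01·(-34, -7) = (-1.66, 0.57)
Step 2: at (-1.66, 0.57), ∇h = (-19.832384, -4.3712) → (-1.66, 0.57) − 0.01·(-19.832384, -4.3712) = (-1.46167616, 0.613712)
v = 0.613712

0.613712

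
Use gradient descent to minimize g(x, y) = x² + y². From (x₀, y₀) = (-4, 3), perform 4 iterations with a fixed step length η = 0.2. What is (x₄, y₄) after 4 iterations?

(-0.5184, 0.3888)

∇g = (2x, 2y)
Step 1: at (-4, 3), ∇g = (-8, 6) → (-4, 3) − 0.2·(-8, 6) = (-2.4, 1.8)
Step 2: at (-2.4, 1.8), ∇g = (-4.8, 3.6) → (-2.4, 1.8) − 0.2·(-4.8, 3.6) = (-1.44, 1.08)
Step 3: at (-1.44, 1.08), ∇g = (-2.88, 2.16) → (-1.44, 1.08) − 0.2·(-2.88, 2.16) = (-0.864, 0.648)
Step 4: at (-0.864, 0.648), ∇g = (-1.728, 1.296) → (-0.864, 0.648) − 0.2·(-1.728, 1.296) = (-0.5184, 0.3888)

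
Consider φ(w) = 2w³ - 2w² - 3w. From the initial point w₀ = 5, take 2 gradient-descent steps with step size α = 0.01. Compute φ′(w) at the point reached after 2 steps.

φ′(w) = 6w² - 4w - 3
w₁ = 5 − 0.01·127 = 3.73
w₂ = 3.73 − 0.01·65.5574 = 3.074426
φ′(w) at (3.074426) = 41.414867376856

41.414867376856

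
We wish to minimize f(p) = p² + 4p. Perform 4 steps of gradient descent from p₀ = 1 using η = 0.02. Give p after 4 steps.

f′(p) = 2p + 4
Step 1: f′(1) = 6; p₁ = 1 − 0.02·6 = 0.88
Step 2: f′(0.88) = 5.76; p₂ = 0.88 − 0.02·5.76 = 0.7648
Step 3: f′(0.7648) = 5.5296; p₃ = 0.7648 − 0.02·5.5296 = 0.654208
Step 4: f′(0.654208) = 5.308416; p₄ = 0.654208 − 0.02·5.308416 = 0.54803968

0.54803968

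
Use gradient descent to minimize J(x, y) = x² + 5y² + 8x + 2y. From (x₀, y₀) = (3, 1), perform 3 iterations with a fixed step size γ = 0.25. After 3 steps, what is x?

∇J = (2x + 8, 10y + 2)
Step 1: at (3, 1), ∇J = (14, 12) → (3, 1) − 0.25·(14, 12) = (-0.5, -2)
Step 2: at (-0.5, -2), ∇J = (7, -18) → (-0.5, -2) − 0.25·(7, -18) = (-2.25, 2.5)
Step 3: at (-2.25, 2.5), ∇J = (3.5, 27) → (-2.25, 2.5) − 0.25·(3.5, 27) = (-3.125, -4.25)
x = -3.125

-3.125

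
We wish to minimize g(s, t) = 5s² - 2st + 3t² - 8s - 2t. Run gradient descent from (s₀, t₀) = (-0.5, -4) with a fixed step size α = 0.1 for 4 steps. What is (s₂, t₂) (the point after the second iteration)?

∇g = (10s - 2t - 8, -2s + 6t - 2)
(s₁, t₁) = (-0.5, -4) − 0.1·(-5, -25) = (0, -1.5)
(s₂, t₂) = (0, -1.5) − 0.1·(-5, -11) = (0.5, -0.4)

(0.5, -0.4)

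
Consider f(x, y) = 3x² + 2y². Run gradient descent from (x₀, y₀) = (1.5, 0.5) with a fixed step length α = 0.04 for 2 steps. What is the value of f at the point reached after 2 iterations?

2.50088256

∇f = (6x, 4y)
Step 1: at (1.5, 0.5), ∇f = (9, 2) → (1.5, 0.5) − 0.04·(9, 2) = (1.14, 0.42)
Step 2: at (1.14, 0.42), ∇f = (6.84, 1.68) → (1.14, 0.42) − 0.04·(6.84, 1.68) = (0.8664, 0.3528)
f(0.8664, 0.3528) = 2.50088256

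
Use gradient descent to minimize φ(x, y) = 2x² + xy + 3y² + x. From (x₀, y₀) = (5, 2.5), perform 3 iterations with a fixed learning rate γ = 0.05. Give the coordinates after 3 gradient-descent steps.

∇φ = (4x + y + 1, x + 6y)
(x₁, y₁) = (5, 2.5) − 0.05·(23.5, 20) = (3.825, 1.5)
(x₂, y₂) = (3.825, 1.5) − 0.05·(17.8, 12.825) = (2.935, 0.85875)
(x₃, y₃) = (2.935, 0.85875) − 0.05·(13.59875, 8.0875) = (2.2550625, 0.454375)

(2.2550625, 0.454375)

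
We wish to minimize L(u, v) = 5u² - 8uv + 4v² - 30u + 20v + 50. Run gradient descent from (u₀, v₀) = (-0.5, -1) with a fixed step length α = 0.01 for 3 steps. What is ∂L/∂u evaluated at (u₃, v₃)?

-16.964792

∇L = (10u - 8v - 30, -8u + 8v + 20)
Step 1: at (-0.5, -1), ∇L = (-27, 16) → (-0.5, -1) − 0.01·(-27, 16) = (-0.23, -1.16)
Step 2: at (-0.23, -1.16), ∇L = (-23.02, 12.56) → (-0.23, -1.16) − 0.01·(-23.02, 12.56) = (0.0002, -1.2856)
Step 3: at (0.0002, -1.2856), ∇L = (-19.7132, 9.7136) → (0.0002, -1.2856) − 0.01·(-19.7132, 9.7136) = (0.197332, -1.382736)
∂L/∂u at (0.197332, -1.382736) = -16.964792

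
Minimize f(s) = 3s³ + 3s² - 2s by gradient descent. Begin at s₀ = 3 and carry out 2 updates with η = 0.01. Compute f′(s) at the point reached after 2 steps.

f′(s) = 9s² + 6s - 2
Step 1: f′(3) = 97; s₁ = 3 − 0.01·97 = 2.03
Step 2: f′(2.03) = 47.2681; s₂ = 2.03 − 0.01·47.2681 = 1.557319
f′(s) at (1.557319) = 29.171096209849

29.171096209849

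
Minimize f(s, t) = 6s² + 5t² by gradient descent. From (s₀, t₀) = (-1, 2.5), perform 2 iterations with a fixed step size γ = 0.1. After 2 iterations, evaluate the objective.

∇f = (12s, 10t)
(s₁, t₁) = (-1, 2.5) − 0.1·(-12, 25) = (0.2, 0)
(s₂, t₂) = (0.2, 0) − 0.1·(2.4, 0) = (-0.04, 0)
f(-0.04, 0) = 0.0096

0.0096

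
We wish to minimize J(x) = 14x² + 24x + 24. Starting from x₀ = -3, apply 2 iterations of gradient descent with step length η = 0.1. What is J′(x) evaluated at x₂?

-194.4

J′(x) = 28x + 24
Step 1: J′(-3) = -60; x₁ = -3 − 0.1·(-60) = 3
Step 2: J′(3) = 108; x₂ = 3 − 0.1·108 = -7.8
J′(x) at (-7.8) = -194.4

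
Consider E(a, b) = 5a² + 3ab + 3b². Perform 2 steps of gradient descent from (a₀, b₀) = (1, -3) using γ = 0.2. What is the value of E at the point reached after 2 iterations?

5.0432

∇E = (10a + 3b, 3a + 6b)
(a₁, b₁) = (1, -3) − 0.2·(1, -15) = (0.8, 0)
(a₂, b₂) = (0.8, 0) − 0.2·(8, 2.4) = (-0.8, -0.48)
E(-0.8, -0.48) = 5.0432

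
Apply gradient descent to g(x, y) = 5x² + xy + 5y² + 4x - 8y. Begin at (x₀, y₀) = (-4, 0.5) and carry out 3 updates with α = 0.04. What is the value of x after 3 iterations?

-1.239168

∇g = (10x + y + 4, x + 10y - 8)
Step 1: at (-4, 0.5), ∇g = (-35.5, -7) → (-4, 0.5) − 0.04·(-35.5, -7) = (-2.58, 0.78)
Step 2: at (-2.58, 0.78), ∇g = (-21.02, -2.78) → (-2.58, 0.78) − 0.04·(-21.02, -2.78) = (-1.7392, 0.8912)
Step 3: at (-1.7392, 0.8912), ∇g = (-12.5008, -0.8272) → (-1.7392, 0.8912) − 0.04·(-12.5008, -0.8272) = (-1.239168, 0.924288)
x = -1.239168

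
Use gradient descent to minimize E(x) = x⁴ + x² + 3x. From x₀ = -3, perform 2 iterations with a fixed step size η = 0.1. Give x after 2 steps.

E′(x) = 4x³ + 2x + 3
x₁ = -3 − 0.1·(-111) = 8.1
x₂ = 8.1 − 0.1·2144.964 = -206.3964

-206.3964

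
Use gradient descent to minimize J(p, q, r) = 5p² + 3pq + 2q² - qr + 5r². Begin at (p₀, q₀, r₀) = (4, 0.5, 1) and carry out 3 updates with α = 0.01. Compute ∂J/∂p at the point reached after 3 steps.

29.336046

∇J = (10p + 3q, 3p + 4q - r, -q + 10r)
(p₁, q₁, r₁) = (4, 0.5, 1) − 0.01·(41.5, 13, 9.5) = (3.585, 0.37, 0.905)
(p₂, q₂, r₂) = (3.585, 0.37, 0.905) − 0.01·(36.96, 11.33, 8.68) = (3.2154, 0.2567, 0.8182)
(p₃, q₃, r₃) = (3.2154, 0.2567, 0.8182) − 0.01·(32.9241, 9.8548, 7.9253) = (2.886159, 0.158152, 0.738947)
∂J/∂p at (2.886159, 0.158152, 0.738947) = 29.336046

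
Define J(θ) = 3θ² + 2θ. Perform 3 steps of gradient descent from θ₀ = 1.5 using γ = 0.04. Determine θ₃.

J′(θ) = 6θ + 2
θ₁ = 1.5 − 0.04·11 = 1.06
θ₂ = 1.06 − 0.04·8.36 = 0.7256
θ₃ = 0.7256 − 0.04·6.3536 = 0.471456

0.471456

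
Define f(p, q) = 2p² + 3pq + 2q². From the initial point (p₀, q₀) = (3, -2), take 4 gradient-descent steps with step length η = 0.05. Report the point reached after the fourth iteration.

∇f = (4p + 3q, 3p + 4q)
Step 1: at (3, -2), ∇f = (6, 1) → (3, -2) − 0.05·(6, 1) = (2.7, -2.05)
Step 2: at (2.7, -2.05), ∇f = (4.65, -0.1) → (2.7, -2.05) − 0.05·(4.65, -0.1) = (2.4675, -2.045)
Step 3: at (2.4675, -2.045), ∇f = (3.735, -0.7775) → (2.4675, -2.045) − 0.05·(3.735, -0.7775) = (2.28075, -2.006125)
Step 4: at (2.28075, -2.006125), ∇f = (3.104625, -1.18225) → (2.28075, -2.006125) − 0.05·(3.104625, -1.18225) = (2.12551875, -1.9470125)

(2.12551875, -1.9470125)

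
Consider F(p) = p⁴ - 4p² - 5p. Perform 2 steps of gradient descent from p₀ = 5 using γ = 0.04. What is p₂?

F′(p) = 4p³ - 8p - 5
p₁ = 5 − 0.04·455 = -13.2
p₂ = -13.2 − 0.04·(-9099.272) = 350.77088

350.77088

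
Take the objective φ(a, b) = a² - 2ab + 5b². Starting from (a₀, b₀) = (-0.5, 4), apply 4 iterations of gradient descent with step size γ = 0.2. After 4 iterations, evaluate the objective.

173.12007232

∇φ = (2a - 2b, -2a + 10b)
Step 1: at (-0.5, 4), ∇φ = (-9, 41) → (-0.5, 4) − 0.2·(-9, 41) = (1.3, -4.2)
Step 2: at (1.3, -4.2), ∇φ = (11, -44.6) → (1.3, -4.2) − 0.2·(11, -44.6) = (-0.9, 4.72)
Step 3: at (-0.9, 4.72), ∇φ = (-11.24, 49) → (-0.9, 4.72) − 0.2·(-11.24, 49) = (1.348, -5.08)
Step 4: at (1.348, -5.08), ∇φ = (12.856, -53.496) → (1.348, -5.08) − 0.2·(12.856, -53.496) = (-1.2232, 5.6192)
φ(-1.2232, 5.6192) = 173.12007232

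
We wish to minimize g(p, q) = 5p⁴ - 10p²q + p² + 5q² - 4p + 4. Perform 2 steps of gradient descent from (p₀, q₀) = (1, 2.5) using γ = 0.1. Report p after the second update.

-136.016

∇g = (20p³ - 20pq + 2p - 4, -10p² + 10q)
(p₁, q₁) = (1, 2.5) − 0.1·(-32, 15) = (4.2, 1)
(p₂, q₂) = (4.2, 1) − 0.1·(1402.16, -166.4) = (-136.016, 17.64)
p = -136.016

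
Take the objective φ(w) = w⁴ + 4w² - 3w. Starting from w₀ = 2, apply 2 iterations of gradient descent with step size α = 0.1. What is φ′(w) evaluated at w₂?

931.1805

φ′(w) = 4w³ + 8w - 3
w₁ = 2 − 0.1·45 = -2.5
w₂ = -2.5 − 0.1·(-85.5) = 6.05
φ′(w) at (6.05) = 931.1805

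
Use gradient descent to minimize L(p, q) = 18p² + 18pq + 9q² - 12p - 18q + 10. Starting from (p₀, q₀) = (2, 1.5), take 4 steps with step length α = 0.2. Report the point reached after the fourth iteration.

∇L = (36p + 18q - 12, 18p + 18q - 18)
Step 1: at (2, 1.5), ∇L = (87, 45) → (2, 1.5) − 0.2·(87, 45) = (-15.4, -7.5)
Step 2: at (-15.4, -7.5), ∇L = (-701.4, -430.2) → (-15.4, -7.5) − 0.2·(-701.4, -430.2) = (124.88, 78.54)
Step 3: at (124.88, 78.54), ∇L = (5897.4, 3643.56) → (124.88, 78.54) − 0.2·(5897.4, 3643.56) = (-1054.6, -650.172)
Step 4: at (-1054.6, -650.172), ∇L = (-49680.696, -30703.896) → (-1054.6, -650.172) − 0.2·(-49680.696, -30703.896) = (8881.5392, 5490.6072)

(8881.5392, 5490.6072)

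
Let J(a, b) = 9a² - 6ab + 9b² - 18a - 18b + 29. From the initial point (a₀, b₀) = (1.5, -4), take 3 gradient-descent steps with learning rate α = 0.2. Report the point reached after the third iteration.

∇J = (18a - 6b - 18, -6a + 18b - 18)
(a₁, b₁) = (1.5, -4) − 0.2·(33, -99) = (-5.1, 15.8)
(a₂, b₂) = (-5.1, 15.8) − 0.2·(-204.6, 297) = (35.82, -43.6)
(a₃, b₃) = (35.82, -43.6) − 0.2·(888.36, -1017.72) = (-141.852, 159.944)

(-141.852, 159.944)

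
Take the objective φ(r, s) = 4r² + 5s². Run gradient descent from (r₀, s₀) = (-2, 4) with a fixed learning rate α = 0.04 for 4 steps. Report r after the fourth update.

∇φ = (8r, 10s)
(r₁, s₁) = (-2, 4) − 0.04·(-16, 40) = (-1.36, 2.4)
(r₂, s₂) = (-1.36, 2.4) − 0.04·(-10.88, 24) = (-0.9248, 1.44)
(r₃, s₃) = (-0.9248, 1.44) − 0.04·(-7.3984, 14.4) = (-0.628864, 0.864)
(r₄, s₄) = (-0.628864, 0.864) − 0.04·(-5.030912, 8.64) = (-0.42762752, 0.5184)
r = -0.42762752

-0.42762752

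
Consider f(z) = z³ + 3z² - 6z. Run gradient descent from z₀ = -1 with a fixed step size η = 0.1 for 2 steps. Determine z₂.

f′(z) = 3z² + 6z - 6
Step 1: f′(-1) = -9; z₁ = -1 − 0.1·(-9) = -0.1
Step 2: f′(-0.1) = -6.57; z₂ = -0.1 − 0.1·(-6.57) = 0.557

0.557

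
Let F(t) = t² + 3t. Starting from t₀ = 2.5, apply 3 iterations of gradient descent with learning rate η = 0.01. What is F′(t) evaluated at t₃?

F′(t) = 2t + 3
Step 1: F′(2.5) = 8; t₁ = 2.5 − 0.01·8 = 2.42
Step 2: F′(2.42) = 7.84; t₂ = 2.42 − 0.01·7.84 = 2.3416
Step 3: F′(2.3416) = 7.6832; t₃ = 2.3416 − 0.01·7.6832 = 2.264768
F′(t) at (2.264768) = 7.529536

7.529536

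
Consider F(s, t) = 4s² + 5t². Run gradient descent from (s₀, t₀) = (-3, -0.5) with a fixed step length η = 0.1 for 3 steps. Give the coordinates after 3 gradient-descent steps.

∇F = (8s, 10t)
(s₁, t₁) = (-3, -0.5) − 0.1·(-24, -5) = (-0.6, 0)
(s₂, t₂) = (-0.6, 0) − 0.1·(-4.8, 0) = (-0.12, 0)
(s₃, t₃) = (-0.12, 0) − 0.1·(-0.96, 0) = (-0.024, 0)

(-0.024, 0)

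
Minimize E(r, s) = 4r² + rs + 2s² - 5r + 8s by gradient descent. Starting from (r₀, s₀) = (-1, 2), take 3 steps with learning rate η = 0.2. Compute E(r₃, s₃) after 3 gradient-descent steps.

-10.917248

∇E = (8r + s - 5, r + 4s + 8)
Step 1: at (-1, 2), ∇E = (-11, 15) → (-1, 2) − 0.2·(-11, 15) = (1.2, -1)
Step 2: at (1.2, -1), ∇E = (3.6, 5.2) → (1.2, -1) − 0.2·(3.6, 5.2) = (0.48, -2.04)
Step 3: at (0.48, -2.04), ∇E = (-3.2, 0.32) → (0.48, -2.04) − 0.2·(-3.2, 0.32) = (1.12, -2.104)
E(1.12, -2.104) = -10.917248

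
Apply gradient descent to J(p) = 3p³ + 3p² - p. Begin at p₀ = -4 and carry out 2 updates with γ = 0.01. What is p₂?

-7.292849

J′(p) = 9p² + 6p - 1
p₁ = -4 − 0.01·119 = -5.19
p₂ = -5.19 − 0.01·210.2849 = -7.292849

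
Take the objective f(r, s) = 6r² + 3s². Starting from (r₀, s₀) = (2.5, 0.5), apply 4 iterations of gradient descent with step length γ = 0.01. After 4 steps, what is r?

∇f = (12r, 6s)
Step 1: at (2.5, 0.5), ∇f = (30, 3) → (2.5, 0.5) − 0.01·(30, 3) = (2.2, 0.47)
Step 2: at (2.2, 0.47), ∇f = (26.4, 2.82) → (2.2, 0.47) − 0.01·(26.4, 2.82) = (1.936, 0.4418)
Step 3: at (1.936, 0.4418), ∇f = (23.232, 2.6508) → (1.936, 0.4418) − 0.01·(23.232, 2.6508) = (1.70368, 0.415292)
Step 4: at (1.70368, 0.415292), ∇f = (20.44416, 2.491752) → (1.70368, 0.415292) − 0.01·(20.44416, 2.491752) = (1.4992384, 0.39037448)
r = 1.4992384

1.4992384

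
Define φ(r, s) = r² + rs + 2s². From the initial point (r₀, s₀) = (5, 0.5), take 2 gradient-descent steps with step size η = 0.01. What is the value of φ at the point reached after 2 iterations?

∇φ = (2r + s, r + 4s)
Step 1: at (5, 0.5), ∇φ = (10.5, 7) → (5, 0.5) − 0.01·(10.5, 7) = (4.895, 0.43)
Step 2: at (4.895, 0.43), ∇φ = (10.22, 6.615) → (4.895, 0.43) − 0.01·(10.22, 6.615) = (4.7928, 0.36385)
φ(4.7928, 0.36385) = 24.979565765

24.979565765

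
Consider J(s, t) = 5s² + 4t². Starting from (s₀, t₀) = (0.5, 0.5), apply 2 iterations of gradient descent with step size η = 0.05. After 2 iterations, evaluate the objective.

∇J = (10s, 8t)
Step 1: at (0.5, 0.5), ∇J = (5, 4) → (0.5, 0.5) − 0.05·(5, 4) = (0.25, 0.3)
Step 2: at (0.25, 0.3), ∇J = (2.5, 2.4) → (0.25, 0.3) − 0.05·(2.5, 2.4) = (0.125, 0.18)
J(0.125, 0.18) = 0.207725

0.207725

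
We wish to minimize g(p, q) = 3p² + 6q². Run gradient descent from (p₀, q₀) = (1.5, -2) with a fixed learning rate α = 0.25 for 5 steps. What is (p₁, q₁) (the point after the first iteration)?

(-0.75, 4)

∇g = (6p, 12q)
(p₁, q₁) = (1.5, -2) − 0.25·(9, -24) = (-0.75, 4)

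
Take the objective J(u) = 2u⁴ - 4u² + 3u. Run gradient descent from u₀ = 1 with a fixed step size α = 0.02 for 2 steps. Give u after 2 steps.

J′(u) = 8u³ - 8u + 3
Step 1: J′(1) = 3; u₁ = 1 − 0.02·3 = 0.94
Step 2: J′(0.94) = 2.124672; u₂ = 0.94 − 0.02·2.124672 = 0.89750656

0.89750656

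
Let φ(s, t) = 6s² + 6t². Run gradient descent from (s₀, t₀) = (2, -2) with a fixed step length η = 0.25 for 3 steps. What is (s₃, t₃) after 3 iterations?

∇φ = (12s, 12t)
(s₁, t₁) = (2, -2) − 0.25·(24, -24) = (-4, 4)
(s₂, t₂) = (-4, 4) − 0.25·(-48, 48) = (8, -8)
(s₃, t₃) = (8, -8) − 0.25·(96, -96) = (-16, 16)

(-16, 16)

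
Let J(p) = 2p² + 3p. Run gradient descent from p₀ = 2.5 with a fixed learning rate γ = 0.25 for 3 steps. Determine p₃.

-0.75

J′(p) = 4p + 3
Step 1: J′(2.5) = 13; p₁ = 2.5 − 0.25·13 = -0.75
Step 2: J′(-0.75) = 0; p₂ = -0.75 − 0.25·0 = -0.75
Step 3: J′(-0.75) = 0; p₃ = -0.75 − 0.25·0 = -0.75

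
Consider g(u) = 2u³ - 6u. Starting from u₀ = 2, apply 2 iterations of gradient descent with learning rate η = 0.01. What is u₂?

1.681256

g′(u) = 6u² - 6
u₁ = 2 − 0.01·18 = 1.82
u₂ = 1.82 − 0.01·13.8744 = 1.681256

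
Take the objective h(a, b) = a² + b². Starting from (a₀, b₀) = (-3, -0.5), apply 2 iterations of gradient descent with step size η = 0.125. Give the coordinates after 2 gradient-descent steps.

∇h = (2a, 2b)
Step 1: at (-3, -0.5), ∇h = (-6, -1) → (-3, -0.5) − 0.125·(-6, -1) = (-2.25, -0.375)
Step 2: at (-2.25, -0.375), ∇h = (-4.5, -0.75) → (-2.25, -0.375) − 0.125·(-4.5, -0.75) = (-1.6875, -0.28125)

(-1.6875, -0.28125)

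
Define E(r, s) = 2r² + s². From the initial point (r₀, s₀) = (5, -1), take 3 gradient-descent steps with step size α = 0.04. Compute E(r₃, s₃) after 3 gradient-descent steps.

∇E = (4r, 2s)
Step 1: at (5, -1), ∇E = (20, -2) → (5, -1) − 0.04·(20, -2) = (4.2, -0.92)
Step 2: at (4.2, -0.92), ∇E = (16.8, -1.84) → (4.2, -0.92) − 0.04·(16.8, -1.84) = (3.528, -0.8464)
Step 3: at (3.528, -0.8464), ∇E = (14.112, -1.6928) → (3.528, -0.8464) − 0.04·(14.112, -1.6928) = (2.96352, -0.778688)
E(2.96352, -0.778688) = 18.171256582144

18.171256582144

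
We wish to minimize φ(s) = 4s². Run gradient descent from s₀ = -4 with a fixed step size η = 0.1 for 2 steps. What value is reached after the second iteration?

φ′(s) = 8s
Step 1: φ′(-4) = -32; s₁ = -4 − 0.1·(-32) = -0.8
Step 2: φ′(-0.8) = -6.4; s₂ = -0.8 − 0.1·(-6.4) = -0.16

-0.16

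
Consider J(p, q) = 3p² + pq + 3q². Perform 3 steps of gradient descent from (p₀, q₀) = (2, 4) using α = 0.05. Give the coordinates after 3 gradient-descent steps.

(0.402, 1.24575)

∇J = (6p + q, p + 6q)
Step 1: at (2, 4), ∇J = (16, 26) → (2, 4) − 0.05·(16, 26) = (1.2, 2.7)
Step 2: at (1.2, 2.7), ∇J = (9.9, 17.4) → (1.2, 2.7) − 0.05·(9.9, 17.4) = (0.705, 1.83)
Step 3: at (0.705, 1.83), ∇J = (6.06, 11.685) → (0.705, 1.83) − 0.05·(6.06, 11.685) = (0.402, 1.24575)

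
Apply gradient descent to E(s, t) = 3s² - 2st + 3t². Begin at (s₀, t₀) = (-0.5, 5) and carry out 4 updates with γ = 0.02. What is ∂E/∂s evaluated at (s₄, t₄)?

-4.50563328

∇E = (6s - 2t, -2s + 6t)
(s₁, t₁) = (-0.5, 5) − 0.02·(-13, 31) = (-0.24, 4.38)
(s₂, t₂) = (-0.24, 4.38) − 0.02·(-10.2, 26.76) = (-0.036, 3.8448)
(s₃, t₃) = (-0.036, 3.8448) − 0.02·(-7.9056, 23.1408) = (0.122112, 3.381984)
(s₄, t₄) = (0.122112, 3.381984) − 0.02·(-6.031296, 20.04768) = (0.24273792, 2.9810304)
∂E/∂s at (0.24273792, 2.9810304) = -4.50563328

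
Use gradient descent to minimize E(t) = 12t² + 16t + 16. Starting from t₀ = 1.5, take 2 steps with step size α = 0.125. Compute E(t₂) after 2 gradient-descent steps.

E′(t) = 24t + 16
t₁ = 1.5 − 0.125·52 = -5
t₂ = -5 − 0.125·(-104) = 8
E(8) = 912

912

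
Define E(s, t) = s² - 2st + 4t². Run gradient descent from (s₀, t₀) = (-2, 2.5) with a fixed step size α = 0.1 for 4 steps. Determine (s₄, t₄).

∇E = (2s - 2t, -2s + 8t)
(s₁, t₁) = (-2, 2.5) − 0.1·(-9, 24) = (-1.1, 0.1)
(s₂, t₂) = (-1.1, 0.1) − 0.1·(-2.4, 3) = (-0.86, -0.2)
(s₃, t₃) = (-0.86, -0.2) − 0.1·(-1.32, 0.12) = (-0.728, -0.212)
(s₄, t₄) = (-0.728, -0.212) − 0.1·(-1.032, -0.24) = (-0.6248, -0.188)

(-0.6248, -0.188)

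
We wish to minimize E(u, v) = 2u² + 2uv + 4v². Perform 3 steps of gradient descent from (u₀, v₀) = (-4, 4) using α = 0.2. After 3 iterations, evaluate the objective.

∇E = (4u + 2v, 2u + 8v)
(u₁, v₁) = (-4, 4) − 0.2·(-8, 24) = (-2.4, -0.8)
(u₂, v₂) = (-2.4, -0.8) − 0.2·(-11.2, -11.2) = (-0.16, 1.44)
(u₃, v₃) = (-0.16, 1.44) − 0.2·(2.24, 11.2) = (-0.608, -0.8)
E(-0.608, -0.8) = 4.272128

4.272128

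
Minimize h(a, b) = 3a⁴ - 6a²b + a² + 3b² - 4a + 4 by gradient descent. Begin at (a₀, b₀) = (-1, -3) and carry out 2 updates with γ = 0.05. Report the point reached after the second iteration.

∇h = (12a³ - 12ab + 2a - 4, -6a² + 6b)
(a₁, b₁) = (-1, -3) − 0.05·(-54, -24) = (1.7, -1.8)
(a₂, b₂) = (1.7, -1.8) − 0.05·(95.076, -28.14) = (-3.0538, -0.393)

(-3.0538, -0.393)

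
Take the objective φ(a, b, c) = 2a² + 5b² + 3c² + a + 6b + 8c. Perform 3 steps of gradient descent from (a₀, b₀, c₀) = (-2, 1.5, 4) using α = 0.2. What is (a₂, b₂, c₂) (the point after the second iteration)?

∇φ = (4a + 1, 10b + 6, 6c + 8)
Step 1: at (-2, 1.5, 4), ∇φ = (-7, 21, 32) → (-2, 1.5, 4) − 0.2·(-7, 21, 32) = (-0.6, -2.7, -2.4)
Step 2: at (-0.6, -2.7, -2.4), ∇φ = (-1.4, -21, -6.4) → (-0.6, -2.7, -2.4) − 0.2·(-1.4, -21, -6.4) = (-0.32, 1.5, -1.12)

(-0.32, 1.5, -1.12)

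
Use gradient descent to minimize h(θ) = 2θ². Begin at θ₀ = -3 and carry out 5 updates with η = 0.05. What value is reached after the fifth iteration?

-0.98304

h′(θ) = 4θ
Step 1: h′(-3) = -12; θ₁ = -3 − 0.05·(-12) = -2.4
Step 2: h′(-2.4) = -9.6; θ₂ = -2.4 − 0.05·(-9.6) = -1.92
Step 3: h′(-1.92) = -7.68; θ₃ = -1.92 − 0.05·(-7.68) = -1.536
Step 4: h′(-1.536) = -6.144; θ₄ = -1.536 − 0.05·(-6.144) = -1.2288
Step 5: h′(-1.2288) = -4.9152; θ₅ = -1.2288 − 0.05·(-4.9152) = -0.98304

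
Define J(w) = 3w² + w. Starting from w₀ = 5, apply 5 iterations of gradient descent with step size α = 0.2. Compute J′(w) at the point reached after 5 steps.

J′(w) = 6w + 1
w₁ = 5 − 0.2·31 = -1.2
w₂ = -1.2 − 0.2·(-6.2) = 0.04
w₃ = 0.04 − 0.2·1.24 = -0.208
w₄ = -0.208 − 0.2·(-0.248) = -0.1584
w₅ = -0.1584 − 0.2·0.0496 = -0.16832
J′(w) at (-0.16832) = -0.00992

-0.00992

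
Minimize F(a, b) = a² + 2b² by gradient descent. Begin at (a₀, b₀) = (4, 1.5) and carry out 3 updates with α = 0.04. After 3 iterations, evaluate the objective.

∇F = (2a, 4b)
(a₁, b₁) = (4, 1.5) − 0.04·(8, 6) = (3.68, 1.26)
(a₂, b₂) = (3.68, 1.26) − 0.04·(7.36, 5.04) = (3.3856, 1.0584)
(a₃, b₃) = (3.3856, 1.0584) − 0.04·(6.7712, 4.2336) = (3.114752, 0.889056)
F(3.114752, 0.889056) = 11.282521163776

11.282521163776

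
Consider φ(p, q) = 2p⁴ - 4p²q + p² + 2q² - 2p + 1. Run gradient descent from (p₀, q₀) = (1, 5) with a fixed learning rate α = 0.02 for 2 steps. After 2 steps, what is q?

4.520768

∇φ = (8p³ - 8pq + 2p - 2, -4p² + 4q)
(p₁, q₁) = (1, 5) − 0.02·(-32, 16) = (1.64, 4.68)
(p₂, q₂) = (1.64, 4.68) − 0.02·(-24.834048, 7.9616) = (2.13668096, 4.520768)
q = 4.520768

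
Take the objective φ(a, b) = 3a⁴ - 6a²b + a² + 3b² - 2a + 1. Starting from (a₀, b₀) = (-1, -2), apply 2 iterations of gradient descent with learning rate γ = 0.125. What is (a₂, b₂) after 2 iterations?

(-91.25, 12.0625)

∇φ = (12a³ - 12ab + 2a - 2, -6a² + 6b)
(a₁, b₁) = (-1, -2) − 0.125·(-40, -18) = (4, 0.25)
(a₂, b₂) = (4, 0.25) − 0.125·(762, -94.5) = (-91.25, 12.0625)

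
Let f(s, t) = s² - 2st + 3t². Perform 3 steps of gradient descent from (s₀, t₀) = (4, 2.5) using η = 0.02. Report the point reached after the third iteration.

∇f = (2s - 2t, -2s + 6t)
(s₁, t₁) = (4, 2.5) − 0.02·(3, 7) = (3.94, 2.36)
(s₂, t₂) = (3.94, 2.36) − 0.02·(3.16, 6.28) = (3.8768, 2.2344)
(s₃, t₃) = (3.8768, 2.2344) − 0.02·(3.2848, 5.6528) = (3.811104, 2.121344)

(3.811104, 2.121344)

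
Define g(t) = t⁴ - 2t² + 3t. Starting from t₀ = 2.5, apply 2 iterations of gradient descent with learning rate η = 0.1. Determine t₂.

6.77905

g′(t) = 4t³ - 4t + 3
Step 1: g′(2.5) = 55.5; t₁ = 2.5 − 0.1·55.5 = -3.05
Step 2: g′(-3.05) = -98.2905; t₂ = -3.05 − 0.1·(-98.2905) = 6.77905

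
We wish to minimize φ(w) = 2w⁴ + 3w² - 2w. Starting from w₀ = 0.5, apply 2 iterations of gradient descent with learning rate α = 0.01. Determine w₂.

φ′(w) = 8w³ + 6w - 2
w₁ = 0.5 − 0.01·2 = 0.48
w₂ = 0.48 − 0.01·1.764736 = 0.46235264

0.46235264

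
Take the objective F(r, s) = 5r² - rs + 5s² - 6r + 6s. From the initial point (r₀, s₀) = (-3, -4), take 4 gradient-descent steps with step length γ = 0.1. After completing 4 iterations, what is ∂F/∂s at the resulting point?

∇F = (10r - s - 6, -r + 10s + 6)
Step 1: at (-3, -4), ∇F = (-32, -31) → (-3, -4) − 0.1·(-32, -31) = (0.2, -0.9)
Step 2: at (0.2, -0.9), ∇F = (-3.1, -3.2) → (0.2, -0.9) − 0.1·(-3.1, -3.2) = (0.51, -0.58)
Step 3: at (0.51, -0.58), ∇F = (-0.32, -0.31) → (0.51, -0.58) − 0.1·(-0.32, -0.31) = (0.542, -0.549)
Step 4: at (0.542, -0.549), ∇F = (-0.031, -0.032) → (0.542, -0.549) − 0.1·(-0.031, -0.032) = (0.5451, -0.5458)
∂F/∂s at (0.5451, -0.5458) = -0.0031

-0.0031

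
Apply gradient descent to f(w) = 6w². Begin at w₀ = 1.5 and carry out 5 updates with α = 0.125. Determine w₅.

f′(w) = 12w
w₁ = 1.5 − 0.125·18 = -0.75
w₂ = -0.75 − 0.125·(-9) = 0.375
w₃ = 0.375 − 0.125·4.5 = -0.1875
w₄ = -0.1875 − 0.125·(-2.25) = 0.09375
w₅ = 0.09375 − 0.125·1.125 = -0.046875

-0.046875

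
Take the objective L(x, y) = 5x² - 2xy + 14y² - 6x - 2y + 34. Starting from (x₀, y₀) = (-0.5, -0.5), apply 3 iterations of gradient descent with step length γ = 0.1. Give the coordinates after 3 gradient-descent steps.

(0.3, 3.06)

∇L = (10x - 2y - 6, -2x + 28y - 2)
Step 1: at (-0.5, -0.5), ∇L = (-10, -15) → (-0.5, -0.5) − 0.1·(-10, -15) = (0.5, 1)
Step 2: at (0.5, 1), ∇L = (-3, 25) → (0.5, 1) − 0.1·(-3, 25) = (0.8, -1.5)
Step 3: at (0.8, -1.5), ∇L = (5, -45.6) → (0.8, -1.5) − 0.1·(5, -45.6) = (0.3, 3.06)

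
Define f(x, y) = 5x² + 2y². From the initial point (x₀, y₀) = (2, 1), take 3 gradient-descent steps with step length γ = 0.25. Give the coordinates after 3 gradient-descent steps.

(-6.75, 0)

∇f = (10x, 4y)
Step 1: at (2, 1), ∇f = (20, 4) → (2, 1) − 0.25·(20, 4) = (-3, 0)
Step 2: at (-3, 0), ∇f = (-30, 0) → (-3, 0) − 0.25·(-30, 0) = (4.5, 0)
Step 3: at (4.5, 0), ∇f = (45, 0) → (4.5, 0) − 0.25·(45, 0) = (-6.75, 0)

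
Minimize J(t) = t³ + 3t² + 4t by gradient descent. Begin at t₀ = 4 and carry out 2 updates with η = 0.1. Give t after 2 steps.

-5.728

J′(t) = 3t² + 6t + 4
Step 1: J′(4) = 76; t₁ = 4 − 0.1·76 = -3.6
Step 2: J′(-3.6) = 21.28; t₂ = -3.6 − 0.1·21.28 = -5.728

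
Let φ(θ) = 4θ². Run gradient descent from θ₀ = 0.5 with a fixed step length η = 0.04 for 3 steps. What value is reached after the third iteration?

φ′(θ) = 8θ
Step 1: φ′(0.5) = 4; θ₁ = 0.5 − 0.04·4 = 0.34
Step 2: φ′(0.34) = 2.72; θ₂ = 0.34 − 0.04·2.72 = 0.2312
Step 3: φ′(0.2312) = 1.8496; θ₃ = 0.2312 − 0.04·1.8496 = 0.157216

0.157216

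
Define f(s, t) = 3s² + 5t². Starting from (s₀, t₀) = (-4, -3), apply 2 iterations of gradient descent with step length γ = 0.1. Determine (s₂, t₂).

(-0.64, 0)

∇f = (6s, 10t)
Step 1: at (-4, -3), ∇f = (-24, -30) → (-4, -3) − 0.1·(-24, -30) = (-1.6, 0)
Step 2: at (-1.6, 0), ∇f = (-9.6, 0) → (-1.6, 0) − 0.1·(-9.6, 0) = (-0.64, 0)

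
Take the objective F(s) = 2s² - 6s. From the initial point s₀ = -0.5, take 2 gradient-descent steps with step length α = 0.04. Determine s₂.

0.0888

F′(s) = 4s - 6
Step 1: F′(-0.5) = -8; s₁ = -0.5 − 0.04·(-8) = -0.18
Step 2: F′(-0.18) = -6.72; s₂ = -0.18 − 0.04·(-6.72) = 0.0888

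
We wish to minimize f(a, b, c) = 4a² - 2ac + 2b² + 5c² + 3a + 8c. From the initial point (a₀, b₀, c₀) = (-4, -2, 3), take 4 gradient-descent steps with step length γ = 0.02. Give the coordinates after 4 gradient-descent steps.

∇f = (8a - 2c + 3, 4b, -2a + 10c + 8)
Step 1: at (-4, -2, 3), ∇f = (-35, -8, 46) → (-4, -2, 3) − 0.02·(-35, -8, 46) = (-3.3, -1.84, 2.08)
Step 2: at (-3.3, -1.84, 2.08), ∇f = (-27.56, -7.36, 35.4) → (-3.3, -1.84, 2.08) − 0.02·(-27.56, -7.36, 35.4) = (-2.7488, -1.6928, 1.372)
Step 3: at (-2.7488, -1.6928, 1.372), ∇f = (-21.7344, -6.7712, 27.2176) → (-2.7488, -1.6928, 1.372) − 0.02·(-21.7344, -6.7712, 27.2176) = (-2.314112, -1.557376, 0.827648)
Step 4: at (-2.314112, -1.557376, 0.827648), ∇f = (-17.168192, -6.229504, 20.904704) → (-2.314112, -1.557376, 0.827648) − 0.02·(-17.168192, -6.229504, 20.904704) = (-1.97074816, -1.43278592, 0.40955392)

(-1.97074816, -1.43278592, 0.40955392)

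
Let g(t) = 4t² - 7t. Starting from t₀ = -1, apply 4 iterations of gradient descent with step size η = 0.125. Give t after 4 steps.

0.875

g′(t) = 8t - 7
t₁ = -1 − 0.125·(-15) = 0.875
t₂ = 0.875 − 0.125·0 = 0.875
t₃ = 0.875 − 0.125·0 = 0.875
t₄ = 0.875 − 0.125·0 = 0.875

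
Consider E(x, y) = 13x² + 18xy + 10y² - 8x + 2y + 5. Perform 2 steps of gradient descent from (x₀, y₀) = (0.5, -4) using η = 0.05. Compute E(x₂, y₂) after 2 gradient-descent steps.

∇E = (26x + 18y - 8, 18x + 20y + 2)
Step 1: at (0.5, -4), ∇E = (-67, -69) → (0.5, -4) − 0.05·(-67, -69) = (3.85, -0.55)
Step 2: at (3.85, -0.55), ∇E = (82.2, 60.3) → (3.85, -0.55) − 0.05·(82.2, 60.3) = (-0.26, -3.565)
E(-0.26, -3.565) = 144.60525

144.60525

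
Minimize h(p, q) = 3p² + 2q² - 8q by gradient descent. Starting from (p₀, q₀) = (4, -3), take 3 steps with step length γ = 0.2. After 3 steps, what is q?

1.96

∇h = (6p, 4q - 8)
Step 1: at (4, -3), ∇h = (24, -20) → (4, -3) − 0.2·(24, -20) = (-0.8, 1)
Step 2: at (-0.8, 1), ∇h = (-4.8, -4) → (-0.8, 1) − 0.2·(-4.8, -4) = (0.16, 1.8)
Step 3: at (0.16, 1.8), ∇h = (0.96, -0.8) → (0.16, 1.8) − 0.2·(0.96, -0.8) = (-0.032, 1.96)
q = 1.96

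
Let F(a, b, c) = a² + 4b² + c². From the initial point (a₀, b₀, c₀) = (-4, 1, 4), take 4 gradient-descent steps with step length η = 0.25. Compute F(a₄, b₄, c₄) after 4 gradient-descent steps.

∇F = (2a, 8b, 2c)
(a₁, b₁, c₁) = (-4, 1, 4) − 0.25·(-8, 8, 8) = (-2, -1, 2)
(a₂, b₂, c₂) = (-2, -1, 2) − 0.25·(-4, -8, 4) = (-1, 1, 1)
(a₃, b₃, c₃) = (-1, 1, 1) − 0.25·(-2, 8, 2) = (-0.5, -1, 0.5)
(a₄, b₄, c₄) = (-0.5, -1, 0.5) − 0.25·(-1, -8, 1) = (-0.25, 1, 0.25)
F(-0.25, 1, 0.25) = 4.125

4.125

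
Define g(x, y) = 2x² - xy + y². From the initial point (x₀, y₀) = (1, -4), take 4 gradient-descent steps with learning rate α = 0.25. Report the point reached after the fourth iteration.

∇g = (4x - y, -x + 2y)
(x₁, y₁) = (1, -4) − 0.25·(8, -9) = (-1, -1.75)
(x₂, y₂) = (-1, -1.75) − 0.25·(-2.25, -2.5) = (-0.4375, -1.125)
(x₃, y₃) = (-0.4375, -1.125) − 0.25·(-0.625, -1.8125) = (-0.28125, -0.671875)
(x₄, y₄) = (-0.28125, -0.671875) − 0.25·(-0.453125, -1.0625) = (-0.16796875, -0.40625)

(-0.16796875, -0.40625)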